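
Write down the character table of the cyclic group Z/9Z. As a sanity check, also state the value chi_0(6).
Character table of Z/9Z (irreps indexed chi_0,...,chi_8 with chi_k(m) = zeta_9^(k*m), zeta_9 = exp(2*pi*i/9)):
  irrep \ class  {0} (size 1)  {1} (size 1)    {2} (size 1)    {3} (size 1)    {4} (size 1)    {5} (size 1)    {6} (size 1)    {7} (size 1)    {8} (size 1)  
  chi_0          1             1               1               1               1               1               1               1               1             
  chi_1          1             exp(2*I*pi/9)   exp(4*I*pi/9)   exp(2*I*pi/3)   exp(8*I*pi/9)   exp(-8*I*pi/9)  exp(-2*I*pi/3)  exp(-4*I*pi/9)  exp(-2*I*pi/9)
  chi_2          1             exp(4*I*pi/9)   exp(8*I*pi/9)   exp(-2*I*pi/3)  exp(-2*I*pi/9)  exp(2*I*pi/9)   exp(2*I*pi/3)   exp(-8*I*pi/9)  exp(-4*I*pi/9)
  chi_3          1             exp(2*I*pi/3)   exp(-2*I*pi/3)  1               exp(2*I*pi/3)   exp(-2*I*pi/3)  1               exp(2*I*pi/3)   exp(-2*I*pi/3)
  chi_4          1             exp(8*I*pi/9)   exp(-2*I*pi/9)  exp(2*I*pi/3)   exp(-4*I*pi/9)  exp(4*I*pi/9)   exp(-2*I*pi/3)  exp(2*I*pi/9)   exp(-8*I*pi/9)
  chi_5          1             exp(-8*I*pi/9)  exp(2*I*pi/9)   exp(-2*I*pi/3)  exp(4*I*pi/9)   exp(-4*I*pi/9)  exp(2*I*pi/3)   exp(-2*I*pi/9)  exp(8*I*pi/9) 
  chi_6          1             exp(-2*I*pi/3)  exp(2*I*pi/3)   1               exp(-2*I*pi/3)  exp(2*I*pi/3)   1               exp(-2*I*pi/3)  exp(2*I*pi/3) 
  chi_7          1             exp(-4*I*pi/9)  exp(-8*I*pi/9)  exp(2*I*pi/3)   exp(2*I*pi/9)   exp(-2*I*pi/9)  exp(-2*I*pi/3)  exp(8*I*pi/9)   exp(4*I*pi/9) 
  chi_8          1             exp(-2*I*pi/9)  exp(-4*I*pi/9)  exp(-2*I*pi/3)  exp(-8*I*pi/9)  exp(8*I*pi/9)   exp(2*I*pi/3)   exp(4*I*pi/9)   exp(2*I*pi/9) 

Spot check: chi_0(6) = zeta_9^(0*6) = zeta_9^0 = 1.

Reasoning: Z/9Z is abelian, so all 9 irreducible complex representations are 1-dimensional. They are given by chi_k(m) = zeta_9^(k*m) for k = 0,...,8. Row orthogonality: sum_m chi_k(m) conj(chi_l(m)) = 9 * [k = l].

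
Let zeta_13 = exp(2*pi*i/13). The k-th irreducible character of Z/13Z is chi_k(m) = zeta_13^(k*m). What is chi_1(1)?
chi_1(1) = zeta_13^1 = exp(2*I*pi/13)

chi_1(1) = zeta_13^(1*1) = zeta_13^1. Since zeta_13^13 = 1, this equals zeta_13^1 = exp(2*pi*i*1/13) = exp(2*I*pi/13).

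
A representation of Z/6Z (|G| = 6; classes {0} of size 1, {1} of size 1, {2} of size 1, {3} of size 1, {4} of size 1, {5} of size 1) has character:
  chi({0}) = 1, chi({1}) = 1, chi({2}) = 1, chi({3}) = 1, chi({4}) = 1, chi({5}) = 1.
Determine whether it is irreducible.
Irreducible: <chi, chi> = 1.

Solution. <chi, chi> = (1/|G|) sum_C |C| * |chi(C)|^2 = (1/6)[1*|1|^2 + 1*|1|^2 + 1*|1|^2 + 1*|1|^2 + 1*|1|^2 + 1*|1|^2]
  = (1/6)[(1) + (1) + (1) + (1) + (1) + (1)] = 6/6 = 1.
(Exp terms are combined using exp(i*s)*conj(exp(i*t)) = exp(i*(s-t)), and sums of them are collapsed using the identity that for every m > 1 the m distinct m-th roots of unity sum to 0, e.g. 1 + exp(2*I*pi/3) + exp(-2*I*pi/3) = 0.)
A character is irreducible iff <chi, chi> = 1, so this representation is irreducible.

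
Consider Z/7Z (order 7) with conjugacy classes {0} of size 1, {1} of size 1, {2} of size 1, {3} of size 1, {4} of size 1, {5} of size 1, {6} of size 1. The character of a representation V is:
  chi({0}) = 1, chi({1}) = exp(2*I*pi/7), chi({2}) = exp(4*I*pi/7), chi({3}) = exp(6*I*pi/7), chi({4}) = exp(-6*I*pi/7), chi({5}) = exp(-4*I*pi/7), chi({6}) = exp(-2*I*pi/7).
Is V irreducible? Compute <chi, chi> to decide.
Irreducible: <chi, chi> = 1.

Derivation: <chi, chi> = (1/|G|) sum_C |C| * |chi(C)|^2 = (1/7)[1*|1|^2 + 1*|exp(2*I*pi/7)|^2 + 1*|exp(4*I*pi/7)|^2 + 1*|exp(6*I*pi/7)|^2 + 1*|exp(-6*I*pi/7)|^2 + 1*|exp(-4*I*pi/7)|^2 + 1*|exp(-2*I*pi/7)|^2]
  = (1/7)[(1) + (1) + (1) + (1) + (1) + (1) + (1)] = 7/7 = 1.
(Exp terms are combined using exp(i*s)*conj(exp(i*t)) = exp(i*(s-t)), and sums of them are collapsed using the identity that for every m > 1 the m distinct m-th roots of unity sum to 0, e.g. 1 + exp(2*I*pi/3) + exp(-2*I*pi/3) = 0.)
A character is irreducible iff <chi, chi> = 1, so this representation is irreducible.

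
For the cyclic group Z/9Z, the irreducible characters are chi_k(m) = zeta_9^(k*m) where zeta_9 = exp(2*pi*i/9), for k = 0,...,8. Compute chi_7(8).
chi_7(8) = zeta_9^56 = exp(4*I*pi/9)

Reasoning: chi_7(8) = zeta_9^(7*8) = zeta_9^56. Since zeta_9^9 = 1, this equals zeta_9^2 = exp(2*pi*i*2/9) = exp(4*I*pi/9).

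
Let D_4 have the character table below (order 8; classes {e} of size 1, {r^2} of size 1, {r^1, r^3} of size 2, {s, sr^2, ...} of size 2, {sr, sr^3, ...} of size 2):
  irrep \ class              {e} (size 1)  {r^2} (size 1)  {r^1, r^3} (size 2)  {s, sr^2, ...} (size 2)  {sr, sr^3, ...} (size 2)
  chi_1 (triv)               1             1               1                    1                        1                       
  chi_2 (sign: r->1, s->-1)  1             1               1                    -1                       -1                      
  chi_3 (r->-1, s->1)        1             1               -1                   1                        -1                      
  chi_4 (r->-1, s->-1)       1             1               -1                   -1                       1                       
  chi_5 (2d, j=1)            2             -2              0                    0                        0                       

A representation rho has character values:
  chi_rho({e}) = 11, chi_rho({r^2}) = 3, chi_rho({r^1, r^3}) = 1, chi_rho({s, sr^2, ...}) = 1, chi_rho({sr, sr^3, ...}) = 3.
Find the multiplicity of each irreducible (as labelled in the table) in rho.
Multiplicities: chi_1: 3, chi_2: 1, chi_3: 1, chi_4: 2, chi_5: 2.

Proof sketch: Use <chi_rho, chi> = (1/|G|) sum_C |C| * chi_rho(C) * conj(chi(C)) with |G| = 8 for each irreducible chi in the table:
  <chi_rho, chi_1> = (1/8)[1*(11)*conj(1) + 1*(3)*conj(1) + 2*(1)*conj(1) + 2*(1)*conj(1) + 2*(3)*conj(1)]
      = (1/8)[(11) + (3) + (2) + (2) + (6)] = 24/8 = 3
  <chi_rho, chi_2> = (1/8)[1*(11)*conj(1) + 1*(3)*conj(1) + 2*(1)*conj(1) + 2*(1)*conj(-1) + 2*(3)*conj(-1)]
      = (1/8)[(11) + (3) + (2) + (-2) + (-6)] = 8/8 = 1
  <chi_rho, chi_3> = (1/8)[1*(11)*conj(1) + 1*(3)*conj(1) + 2*(1)*conj(-1) + 2*(1)*conj(1) + 2*(3)*conj(-1)]
      = (1/8)[(11) + (3) + (-2) + (2) + (-6)] = 8/8 = 1
  <chi_rho, chi_4> = (1/8)[1*(11)*conj(1) + 1*(3)*conj(1) + 2*(1)*conj(-1) + 2*(1)*conj(-1) + 2*(3)*conj(1)]
      = (1/8)[(11) + (3) + (-2) + (-2) + (6)] = 16/8 = 2
  <chi_rho, chi_5> = (1/8)[1*(11)*conj(2) + 1*(3)*conj(-2) + 2*(1)*conj(0) + 2*(1)*conj(0) + 2*(3)*conj(0)]
      = (1/8)[(22) + (-6) + (0) + (0) + (0)] = 16/8 = 2
Dimension check: dim(rho) = sum (mult * dim) = 3*1 + 1*1 + 1*1 + 2*1 + 2*2 = 11 = chi_rho(e) = 11.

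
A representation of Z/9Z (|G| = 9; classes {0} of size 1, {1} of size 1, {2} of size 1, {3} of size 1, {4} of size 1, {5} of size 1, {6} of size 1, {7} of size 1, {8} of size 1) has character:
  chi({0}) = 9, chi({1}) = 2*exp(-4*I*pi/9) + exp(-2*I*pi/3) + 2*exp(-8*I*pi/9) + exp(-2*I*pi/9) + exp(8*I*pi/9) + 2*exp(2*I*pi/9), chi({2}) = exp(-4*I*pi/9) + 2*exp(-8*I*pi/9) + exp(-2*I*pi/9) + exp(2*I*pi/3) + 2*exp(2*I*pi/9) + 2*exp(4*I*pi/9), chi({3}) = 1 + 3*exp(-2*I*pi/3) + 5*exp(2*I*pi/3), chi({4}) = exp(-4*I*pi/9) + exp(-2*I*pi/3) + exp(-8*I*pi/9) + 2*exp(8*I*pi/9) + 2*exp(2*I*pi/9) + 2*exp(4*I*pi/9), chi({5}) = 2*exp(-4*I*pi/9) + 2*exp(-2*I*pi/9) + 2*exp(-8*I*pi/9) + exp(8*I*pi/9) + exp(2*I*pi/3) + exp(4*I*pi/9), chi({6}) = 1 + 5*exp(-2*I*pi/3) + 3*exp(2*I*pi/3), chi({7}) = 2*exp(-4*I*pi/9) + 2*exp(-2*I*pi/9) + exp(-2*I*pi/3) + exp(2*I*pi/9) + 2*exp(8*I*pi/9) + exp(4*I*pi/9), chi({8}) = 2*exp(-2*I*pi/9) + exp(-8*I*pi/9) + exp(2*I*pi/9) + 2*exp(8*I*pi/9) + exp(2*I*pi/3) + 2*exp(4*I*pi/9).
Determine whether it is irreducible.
Not irreducible (reducible): <chi, chi> = 15 > 1.

Solution. <chi, chi> = (1/|G|) sum_C |C| * |chi(C)|^2 = (1/9)[1*|9|^2 + 1*|2*exp(-4*I*pi/9) + exp(-2*I*pi/3) + 2*exp(-8*I*pi/9) + exp(-2*I*pi/9) + exp(8*I*pi/9) + 2*exp(2*I*pi/9)|^2 + 1*|exp(-4*I*pi/9) + 2*exp(-8*I*pi/9) + exp(-2*I*pi/9) + exp(2*I*pi/3) + 2*exp(2*I*pi/9) + 2*exp(4*I*pi/9)|^2 + 1*|1 + 3*exp(-2*I*pi/3) + 5*exp(2*I*pi/3)|^2 + 1*|exp(-4*I*pi/9) + exp(-2*I*pi/3) + exp(-8*I*pi/9) + 2*exp(8*I*pi/9) + 2*exp(2*I*pi/9) + 2*exp(4*I*pi/9)|^2 + 1*|2*exp(-4*I*pi/9) + 2*exp(-2*I*pi/9) + 2*exp(-8*I*pi/9) + exp(8*I*pi/9) + exp(2*I*pi/3) + exp(4*I*pi/9)|^2 + 1*|1 + 5*exp(-2*I*pi/3) + 3*exp(2*I*pi/3)|^2 + 1*|2*exp(-4*I*pi/9) + 2*exp(-2*I*pi/9) + exp(-2*I*pi/3) + exp(2*I*pi/9) + 2*exp(8*I*pi/9) + exp(4*I*pi/9)|^2 + 1*|2*exp(-2*I*pi/9) + exp(-8*I*pi/9) + exp(2*I*pi/9) + 2*exp(8*I*pi/9) + exp(2*I*pi/3) + 2*exp(4*I*pi/9)|^2]
  = (1/9)[(81) + (15 + 10*exp(-2*I*pi/3) + 8*exp(-4*I*pi/9) + 8*exp(-2*I*pi/9) + 7*exp(-8*I*pi/9) + 7*exp(8*I*pi/9) + 8*exp(2*I*pi/9) + 8*exp(4*I*pi/9) + 10*exp(2*I*pi/3)) + (15 + 10*exp(-2*I*pi/3) + 8*exp(-4*I*pi/9) + 7*exp(-2*I*pi/9) + 8*exp(-8*I*pi/9) + 8*exp(8*I*pi/9) + 7*exp(2*I*pi/9) + 8*exp(4*I*pi/9) + 10*exp(2*I*pi/3)) + (12) + (15 + 10*exp(-2*I*pi/3) + 7*exp(-4*I*pi/9) + 8*exp(-2*I*pi/9) + 8*exp(-8*I*pi/9) + 8*exp(8*I*pi/9) + 8*exp(2*I*pi/9) + 7*exp(4*I*pi/9) + 10*exp(2*I*pi/3)) + (15 + 10*exp(-2*I*pi/3) + 7*exp(-4*I*pi/9) + 8*exp(-2*I*pi/9) + 8*exp(-8*I*pi/9) + 8*exp(8*I*pi/9) + 8*exp(2*I*pi/9) + 7*exp(4*I*pi/9) + 10*exp(2*I*pi/3)) + (12) + (15 + 10*exp(-2*I*pi/3) + 8*exp(-4*I*pi/9) + 7*exp(-2*I*pi/9) + 8*exp(-8*I*pi/9) + 8*exp(8*I*pi/9) + 7*exp(2*I*pi/9) + 8*exp(4*I*pi/9) + 10*exp(2*I*pi/3)) + (15 + 10*exp(-2*I*pi/3) + 8*exp(-4*I*pi/9) + 8*exp(-2*I*pi/9) + 7*exp(-8*I*pi/9) + 7*exp(8*I*pi/9) + 8*exp(2*I*pi/9) + 8*exp(4*I*pi/9) + 10*exp(2*I*pi/3))] = 135/9 = 15.
(Exp terms are combined using exp(i*s)*conj(exp(i*t)) = exp(i*(s-t)), and sums of them are collapsed using the identity that for every m > 1 the m distinct m-th roots of unity sum to 0, e.g. 1 + exp(2*I*pi/3) + exp(-2*I*pi/3) = 0.)
A character is irreducible iff <chi, chi> = 1, so this representation is reducible.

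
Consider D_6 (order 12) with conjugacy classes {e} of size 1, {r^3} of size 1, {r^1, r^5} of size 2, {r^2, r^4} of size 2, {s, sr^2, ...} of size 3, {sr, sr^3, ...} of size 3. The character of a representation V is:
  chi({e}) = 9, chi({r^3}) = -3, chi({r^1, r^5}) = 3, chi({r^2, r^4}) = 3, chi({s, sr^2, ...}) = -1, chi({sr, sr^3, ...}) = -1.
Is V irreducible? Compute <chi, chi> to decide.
Not irreducible (reducible): <chi, chi> = 11 > 1.

Why: <chi, chi> = (1/|G|) sum_C |C| * |chi(C)|^2 = (1/12)[1*|9|^2 + 1*|-3|^2 + 2*|3|^2 + 2*|3|^2 + 3*|-1|^2 + 3*|-1|^2]
  = (1/12)[(81) + (9) + (18) + (18) + (3) + (3)] = 132/12 = 11.
A character is irreducible iff <chi, chi> = 1, so this representation is reducible.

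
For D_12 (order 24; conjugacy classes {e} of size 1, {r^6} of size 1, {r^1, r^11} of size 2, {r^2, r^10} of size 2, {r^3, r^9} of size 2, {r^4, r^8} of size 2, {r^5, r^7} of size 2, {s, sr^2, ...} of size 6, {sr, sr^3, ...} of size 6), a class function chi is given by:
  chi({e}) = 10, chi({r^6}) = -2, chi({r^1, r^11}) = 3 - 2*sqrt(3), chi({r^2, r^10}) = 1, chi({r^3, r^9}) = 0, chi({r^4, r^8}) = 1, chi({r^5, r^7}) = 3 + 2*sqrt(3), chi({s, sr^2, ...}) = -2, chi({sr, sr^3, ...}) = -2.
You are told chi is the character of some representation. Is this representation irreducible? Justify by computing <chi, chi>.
Not irreducible (reducible): <chi, chi> = 10 > 1.

Explanation: <chi, chi> = (1/|G|) sum_C |C| * |chi(C)|^2 = (1/24)[1*|10|^2 + 1*|-2|^2 + 2*|3 - 2*sqrt(3)|^2 + 2*|1|^2 + 2*|0|^2 + 2*|1|^2 + 2*|3 + 2*sqrt(3)|^2 + 6*|-2|^2 + 6*|-2|^2]
  = (1/24)[(100) + (4) + (42 - 24*sqrt(3)) + (2) + (0) + (2) + (24*sqrt(3) + 42) + (24) + (24)] = 240/24 = 10.
A character is irreducible iff <chi, chi> = 1, so this representation is reducible.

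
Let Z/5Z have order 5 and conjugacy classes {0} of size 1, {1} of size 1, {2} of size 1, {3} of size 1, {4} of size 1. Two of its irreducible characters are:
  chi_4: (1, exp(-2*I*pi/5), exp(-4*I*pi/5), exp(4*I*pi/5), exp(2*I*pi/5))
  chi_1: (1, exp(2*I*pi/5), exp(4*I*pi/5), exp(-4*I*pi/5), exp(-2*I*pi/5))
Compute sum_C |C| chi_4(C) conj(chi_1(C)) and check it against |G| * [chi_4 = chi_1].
Sum = 0; so <chi_4, chi_1> = 0 (distinct irreducibles are orthogonal).

Why: Compute term by term over conjugacy classes (|C| * chi_4(C) * conj(chi_1(C))):
  1*(1)*conj(1) + 1*(exp(-2*I*pi/5))*conj(exp(2*I*pi/5)) + 1*(exp(-4*I*pi/5))*conj(exp(4*I*pi/5)) + 1*(exp(4*I*pi/5))*conj(exp(-4*I*pi/5)) + 1*(exp(2*I*pi/5))*conj(exp(-2*I*pi/5))
  = (1) + (exp(-4*I*pi/5)) + (exp(2*I*pi/5)) + (exp(-2*I*pi/5)) + (exp(4*I*pi/5))
  = 0.
(Exp terms are combined using exp(i*s)*conj(exp(i*t)) = exp(i*(s-t)), and sums of them are collapsed using the identity that for every m > 1 the m distinct m-th roots of unity sum to 0, e.g. 1 + exp(2*I*pi/3) + exp(-2*I*pi/3) = 0.)
Dividing by |G| = 5 gives 0/5 = 0, matching the row-orthogonality relation <chi_4, chi_1> = [chi_4 = chi_1].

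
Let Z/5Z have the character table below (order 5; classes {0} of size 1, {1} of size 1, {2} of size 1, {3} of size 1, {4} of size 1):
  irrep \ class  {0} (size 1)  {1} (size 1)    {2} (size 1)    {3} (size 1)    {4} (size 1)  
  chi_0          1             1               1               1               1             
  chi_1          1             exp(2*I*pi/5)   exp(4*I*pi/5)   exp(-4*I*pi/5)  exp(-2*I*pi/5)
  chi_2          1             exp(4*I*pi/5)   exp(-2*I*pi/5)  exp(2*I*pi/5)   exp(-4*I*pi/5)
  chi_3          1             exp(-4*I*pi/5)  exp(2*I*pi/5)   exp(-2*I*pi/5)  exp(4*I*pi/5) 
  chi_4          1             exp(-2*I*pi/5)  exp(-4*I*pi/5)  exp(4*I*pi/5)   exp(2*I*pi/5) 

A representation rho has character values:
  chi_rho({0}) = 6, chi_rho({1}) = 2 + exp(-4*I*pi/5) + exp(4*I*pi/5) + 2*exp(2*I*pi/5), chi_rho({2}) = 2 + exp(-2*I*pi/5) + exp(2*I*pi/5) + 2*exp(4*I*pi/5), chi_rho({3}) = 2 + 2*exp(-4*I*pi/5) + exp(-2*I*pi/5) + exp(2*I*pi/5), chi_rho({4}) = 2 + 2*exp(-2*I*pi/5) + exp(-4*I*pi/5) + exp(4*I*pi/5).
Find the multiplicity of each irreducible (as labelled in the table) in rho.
Multiplicities: chi_0: 2, chi_1: 2, chi_2: 1, chi_3: 1, chi_4: 0.

Derivation: Use <chi_rho, chi> = (1/|G|) sum_C |C| * chi_rho(C) * conj(chi(C)) with |G| = 5 for each irreducible chi in the table:
  <chi_rho, chi_0> = (1/5)[1*(6)*conj(1) + 1*(2 + exp(-4*I*pi/5) + exp(4*I*pi/5) + 2*exp(2*I*pi/5))*conj(1) + 1*(2 + exp(-2*I*pi/5) + exp(2*I*pi/5) + 2*exp(4*I*pi/5))*conj(1) + 1*(2 + 2*exp(-4*I*pi/5) + exp(-2*I*pi/5) + exp(2*I*pi/5))*conj(1) + 1*(2 + 2*exp(-2*I*pi/5) + exp(-4*I*pi/5) + exp(4*I*pi/5))*conj(1)]
      = (1/5)[(6) + (2 + exp(-4*I*pi/5) + exp(4*I*pi/5) + 2*exp(2*I*pi/5)) + (2 + exp(-2*I*pi/5) + exp(2*I*pi/5) + 2*exp(4*I*pi/5)) + (2 + 2*exp(-4*I*pi/5) + exp(-2*I*pi/5) + exp(2*I*pi/5)) + (2 + 2*exp(-2*I*pi/5) + exp(-4*I*pi/5) + exp(4*I*pi/5))] = 10/5 = 2
  <chi_rho, chi_1> = (1/5)[1*(6)*conj(1) + 1*(2 + exp(-4*I*pi/5) + exp(4*I*pi/5) + 2*exp(2*I*pi/5))*conj(exp(2*I*pi/5)) + 1*(2 + exp(-2*I*pi/5) + exp(2*I*pi/5) + 2*exp(4*I*pi/5))*conj(exp(4*I*pi/5)) + 1*(2 + 2*exp(-4*I*pi/5) + exp(-2*I*pi/5) + exp(2*I*pi/5))*conj(exp(-4*I*pi/5)) + 1*(2 + 2*exp(-2*I*pi/5) + exp(-4*I*pi/5) + exp(4*I*pi/5))*conj(exp(-2*I*pi/5))]
      = (1/5)[(6) + (2 + 2*exp(-2*I*pi/5) + exp(4*I*pi/5) + exp(2*I*pi/5)) + (2 + 2*exp(-4*I*pi/5) + exp(-2*I*pi/5) + exp(4*I*pi/5)) + (2 + exp(-4*I*pi/5) + exp(2*I*pi/5) + 2*exp(4*I*pi/5)) + (2 + exp(-2*I*pi/5) + exp(-4*I*pi/5) + 2*exp(2*I*pi/5))] = 10/5 = 2
  <chi_rho, chi_2> = (1/5)[1*(6)*conj(1) + 1*(2 + exp(-4*I*pi/5) + exp(4*I*pi/5) + 2*exp(2*I*pi/5))*conj(exp(4*I*pi/5)) + 1*(2 + exp(-2*I*pi/5) + exp(2*I*pi/5) + 2*exp(4*I*pi/5))*conj(exp(-2*I*pi/5)) + 1*(2 + 2*exp(-4*I*pi/5) + exp(-2*I*pi/5) + exp(2*I*pi/5))*conj(exp(2*I*pi/5)) + 1*(2 + 2*exp(-2*I*pi/5) + exp(-4*I*pi/5) + exp(4*I*pi/5))*conj(exp(-4*I*pi/5))]
      = (1/5)[(6) + (1 + 2*exp(-2*I*pi/5) + 2*exp(-4*I*pi/5) + exp(2*I*pi/5)) + (1 + 2*exp(-4*I*pi/5) + exp(4*I*pi/5) + 2*exp(2*I*pi/5)) + (1 + 2*exp(-2*I*pi/5) + exp(-4*I*pi/5) + 2*exp(4*I*pi/5)) + (1 + exp(-2*I*pi/5) + 2*exp(4*I*pi/5) + 2*exp(2*I*pi/5))] = 5/5 = 1
  <chi_rho, chi_3> = (1/5)[1*(6)*conj(1) + 1*(2 + exp(-4*I*pi/5) + exp(4*I*pi/5) + 2*exp(2*I*pi/5))*conj(exp(-4*I*pi/5)) + 1*(2 + exp(-2*I*pi/5) + exp(2*I*pi/5) + 2*exp(4*I*pi/5))*conj(exp(2*I*pi/5)) + 1*(2 + 2*exp(-4*I*pi/5) + exp(-2*I*pi/5) + exp(2*I*pi/5))*conj(exp(-2*I*pi/5)) + 1*(2 + 2*exp(-2*I*pi/5) + exp(-4*I*pi/5) + exp(4*I*pi/5))*conj(exp(4*I*pi/5))]
      = (1/5)[(6) + (1 + 2*exp(-4*I*pi/5) + exp(-2*I*pi/5) + 2*exp(4*I*pi/5)) + (1 + 2*exp(-2*I*pi/5) + exp(-4*I*pi/5) + 2*exp(2*I*pi/5)) + (1 + 2*exp(-2*I*pi/5) + exp(4*I*pi/5) + 2*exp(2*I*pi/5)) + (1 + 2*exp(-4*I*pi/5) + exp(2*I*pi/5) + 2*exp(4*I*pi/5))] = 5/5 = 1
  <chi_rho, chi_4> = (1/5)[1*(6)*conj(1) + 1*(2 + exp(-4*I*pi/5) + exp(4*I*pi/5) + 2*exp(2*I*pi/5))*conj(exp(-2*I*pi/5)) + 1*(2 + exp(-2*I*pi/5) + exp(2*I*pi/5) + 2*exp(4*I*pi/5))*conj(exp(-4*I*pi/5)) + 1*(2 + 2*exp(-4*I*pi/5) + exp(-2*I*pi/5) + exp(2*I*pi/5))*conj(exp(4*I*pi/5)) + 1*(2 + 2*exp(-2*I*pi/5) + exp(-4*I*pi/5) + exp(4*I*pi/5))*conj(exp(2*I*pi/5))]
      = (1/5)[(6) + (exp(-2*I*pi/5) + exp(-4*I*pi/5) + 2*exp(4*I*pi/5) + 2*exp(2*I*pi/5)) + (2*exp(-2*I*pi/5) + exp(-4*I*pi/5) + exp(2*I*pi/5) + 2*exp(4*I*pi/5)) + (2*exp(-4*I*pi/5) + exp(-2*I*pi/5) + exp(4*I*pi/5) + 2*exp(2*I*pi/5)) + (2*exp(-2*I*pi/5) + 2*exp(-4*I*pi/5) + exp(4*I*pi/5) + exp(2*I*pi/5))] = 0/5 = 0
(Exp terms are combined using exp(i*s)*conj(exp(i*t)) = exp(i*(s-t)), and sums of them are collapsed using the identity that for every m > 1 the m distinct m-th roots of unity sum to 0, e.g. 1 + exp(2*I*pi/3) + exp(-2*I*pi/3) = 0.)
Dimension check: dim(rho) = sum (mult * dim) = 2*1 + 2*1 + 1*1 + 1*1 + 0*1 = 6 = chi_rho(e) = 6.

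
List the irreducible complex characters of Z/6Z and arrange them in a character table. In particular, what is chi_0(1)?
Character table of Z/6Z (irreps indexed chi_0,...,chi_5 with chi_k(m) = zeta_6^(k*m), zeta_6 = exp(2*pi*i/6)):
  irrep \ class  {0} (size 1)  {1} (size 1)    {2} (size 1)    {3} (size 1)  {4} (size 1)    {5} (size 1)  
  chi_0          1             1               1               1             1               1             
  chi_1          1             exp(I*pi/3)     exp(2*I*pi/3)   -1            exp(-2*I*pi/3)  exp(-I*pi/3)  
  chi_2          1             exp(2*I*pi/3)   exp(-2*I*pi/3)  1             exp(2*I*pi/3)   exp(-2*I*pi/3)
  chi_3          1             -1              1               -1            1               -1            
  chi_4          1             exp(-2*I*pi/3)  exp(2*I*pi/3)   1             exp(-2*I*pi/3)  exp(2*I*pi/3) 
  chi_5          1             exp(-I*pi/3)    exp(-2*I*pi/3)  -1            exp(2*I*pi/3)   exp(I*pi/3)   

Spot check: chi_0(1) = zeta_6^(0*1) = zeta_6^0 = 1.

Justification: Z/6Z is abelian, so all 6 irreducible complex representations are 1-dimensional. They are given by chi_k(m) = zeta_6^(k*m) for k = 0,...,5. Row orthogonality: sum_m chi_k(m) conj(chi_l(m)) = 6 * [k = l].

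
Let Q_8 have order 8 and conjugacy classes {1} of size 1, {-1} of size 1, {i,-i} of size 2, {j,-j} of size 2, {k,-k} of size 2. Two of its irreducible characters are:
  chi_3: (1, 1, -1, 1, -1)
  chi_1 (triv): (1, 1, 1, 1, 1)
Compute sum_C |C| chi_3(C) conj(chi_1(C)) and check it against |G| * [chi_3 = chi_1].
Sum = 0; so <chi_3, chi_1> = 0 (distinct irreducibles are orthogonal).

Derivation: Compute term by term over conjugacy classes (|C| * chi_3(C) * conj(chi_1(C))):
  1*(1)*conj(1) + 1*(1)*conj(1) + 2*(-1)*conj(1) + 2*(1)*conj(1) + 2*(-1)*conj(1)
  = (1) + (1) + (-2) + (2) + (-2)
  = 0.
Dividing by |G| = 8 gives 0/8 = 0, matching the row-orthogonality relation <chi_3, chi_1> = [chi_3 = chi_1].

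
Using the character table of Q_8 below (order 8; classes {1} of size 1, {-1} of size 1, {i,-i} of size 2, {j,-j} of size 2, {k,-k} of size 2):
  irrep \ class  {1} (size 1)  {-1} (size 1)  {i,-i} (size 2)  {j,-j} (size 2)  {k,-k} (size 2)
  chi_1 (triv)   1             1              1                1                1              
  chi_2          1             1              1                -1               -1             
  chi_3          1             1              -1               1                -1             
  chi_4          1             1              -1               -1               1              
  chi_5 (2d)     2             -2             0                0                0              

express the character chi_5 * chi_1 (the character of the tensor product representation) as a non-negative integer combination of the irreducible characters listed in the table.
chi_5 tensor chi_1 = chi_5 (all other irreducibles have multiplicity 0).

Details: The character of a tensor product is the pointwise product (chi_5 * chi_1)(C) = chi_5(C) * chi_1(C):
  {1}: (2)*(1), {-1}: (-2)*(1), {i,-i}: (0)*(1), {j,-j}: (0)*(1), {k,-k}: (0)*(1)
so (chi_5 * chi_1) takes values
  {1} -> 2, {-1} -> -2, {i,-i} -> 0, {j,-j} -> 0, {k,-k} -> 0.
Now take the inner product of this character with each irreducible chi from the table, <chi_5*chi_1, chi> = (1/8) sum_C |C| (chi_5*chi_1)(C) conj(chi(C)):
  <chi_5*chi_1, chi_1> = (1/8)[1*(2)*conj(1) + 1*(-2)*conj(1) + 2*(0)*conj(1) + 2*(0)*conj(1) + 2*(0)*conj(1)]
      = (1/8)[(2) + (-2) + (0) + (0) + (0)] = 0/8 = 0
  <chi_5*chi_1, chi_2> = (1/8)[1*(2)*conj(1) + 1*(-2)*conj(1) + 2*(0)*conj(1) + 2*(0)*conj(-1) + 2*(0)*conj(-1)]
      = (1/8)[(2) + (-2) + (0) + (0) + (0)] = 0/8 = 0
  <chi_5*chi_1, chi_3> = (1/8)[1*(2)*conj(1) + 1*(-2)*conj(1) + 2*(0)*conj(-1) + 2*(0)*conj(1) + 2*(0)*conj(-1)]
      = (1/8)[(2) + (-2) + (0) + (0) + (0)] = 0/8 = 0
  <chi_5*chi_1, chi_4> = (1/8)[1*(2)*conj(1) + 1*(-2)*conj(1) + 2*(0)*conj(-1) + 2*(0)*conj(-1) + 2*(0)*conj(1)]
      = (1/8)[(2) + (-2) + (0) + (0) + (0)] = 0/8 = 0
  <chi_5*chi_1, chi_5> = (1/8)[1*(2)*conj(2) + 1*(-2)*conj(-2) + 2*(0)*conj(0) + 2*(0)*conj(0) + 2*(0)*conj(0)]
      = (1/8)[(4) + (4) + (0) + (0) + (0)] = 8/8 = 1
Hence the multiplicities are chi_5: 1. Dimension check: dim(chi_5)*dim(chi_1) = 2*1 = 2 and sum (mult * dim) = 1*2 = 2.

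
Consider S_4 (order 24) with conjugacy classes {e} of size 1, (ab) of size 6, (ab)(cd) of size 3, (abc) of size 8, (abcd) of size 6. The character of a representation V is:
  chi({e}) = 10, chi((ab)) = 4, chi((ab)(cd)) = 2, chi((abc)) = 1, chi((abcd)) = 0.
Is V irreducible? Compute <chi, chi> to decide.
Not irreducible (reducible): <chi, chi> = 9 > 1.

Details: <chi, chi> = (1/|G|) sum_C |C| * |chi(C)|^2 = (1/24)[1*|10|^2 + 6*|4|^2 + 3*|2|^2 + 8*|1|^2 + 6*|0|^2]
  = (1/24)[(100) + (96) + (12) + (8) + (0)] = 216/24 = 9.
A character is irreducible iff <chi, chi> = 1, so this representation is reducible.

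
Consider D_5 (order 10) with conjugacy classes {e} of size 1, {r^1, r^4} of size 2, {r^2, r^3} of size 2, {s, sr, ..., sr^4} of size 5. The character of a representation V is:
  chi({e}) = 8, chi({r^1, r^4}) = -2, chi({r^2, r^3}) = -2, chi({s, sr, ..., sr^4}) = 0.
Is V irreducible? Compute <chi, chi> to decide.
Not irreducible (reducible): <chi, chi> = 8 > 1.

Why: <chi, chi> = (1/|G|) sum_C |C| * |chi(C)|^2 = (1/10)[1*|8|^2 + 2*|-2|^2 + 2*|-2|^2 + 5*|0|^2]
  = (1/10)[(64) + (8) + (8) + (0)] = 80/10 = 8.
A character is irreducible iff <chi, chi> = 1, so this representation is reducible.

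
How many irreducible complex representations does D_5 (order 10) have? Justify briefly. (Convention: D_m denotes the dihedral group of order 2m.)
4

Explanation: The number of irreducible complex representations of a finite group equals its number of conjugacy classes. D_5 has 4 conjugacy classes ((n+3)/2 for n odd), so D_5 (order 10) has exactly 4 irreducible complex representations.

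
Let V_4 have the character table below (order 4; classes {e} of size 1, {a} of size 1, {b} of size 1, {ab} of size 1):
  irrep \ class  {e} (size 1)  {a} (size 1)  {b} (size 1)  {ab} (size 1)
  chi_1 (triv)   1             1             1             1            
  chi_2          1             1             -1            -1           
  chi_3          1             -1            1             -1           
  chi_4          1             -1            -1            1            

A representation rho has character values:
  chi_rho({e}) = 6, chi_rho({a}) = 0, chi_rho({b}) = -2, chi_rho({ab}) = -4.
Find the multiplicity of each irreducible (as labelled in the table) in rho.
Multiplicities: chi_1: 0, chi_2: 3, chi_3: 2, chi_4: 1.

Working: Use <chi_rho, chi> = (1/|G|) sum_C |C| * chi_rho(C) * conj(chi(C)) with |G| = 4 for each irreducible chi in the table:
  <chi_rho, chi_1> = (1/4)[1*(6)*conj(1) + 1*(0)*conj(1) + 1*(-2)*conj(1) + 1*(-4)*conj(1)]
      = (1/4)[(6) + (0) + (-2) + (-4)] = 0/4 = 0
  <chi_rho, chi_2> = (1/4)[1*(6)*conj(1) + 1*(0)*conj(1) + 1*(-2)*conj(-1) + 1*(-4)*conj(-1)]
      = (1/4)[(6) + (0) + (2) + (4)] = 12/4 = 3
  <chi_rho, chi_3> = (1/4)[1*(6)*conj(1) + 1*(0)*conj(-1) + 1*(-2)*conj(1) + 1*(-4)*conj(-1)]
      = (1/4)[(6) + (0) + (-2) + (4)] = 8/4 = 2
  <chi_rho, chi_4> = (1/4)[1*(6)*conj(1) + 1*(0)*conj(-1) + 1*(-2)*conj(-1) + 1*(-4)*conj(1)]
      = (1/4)[(6) + (0) + (2) + (-4)] = 4/4 = 1
Dimension check: dim(rho) = sum (mult * dim) = 0*1 + 3*1 + 2*1 + 1*1 = 6 = chi_rho(e) = 6.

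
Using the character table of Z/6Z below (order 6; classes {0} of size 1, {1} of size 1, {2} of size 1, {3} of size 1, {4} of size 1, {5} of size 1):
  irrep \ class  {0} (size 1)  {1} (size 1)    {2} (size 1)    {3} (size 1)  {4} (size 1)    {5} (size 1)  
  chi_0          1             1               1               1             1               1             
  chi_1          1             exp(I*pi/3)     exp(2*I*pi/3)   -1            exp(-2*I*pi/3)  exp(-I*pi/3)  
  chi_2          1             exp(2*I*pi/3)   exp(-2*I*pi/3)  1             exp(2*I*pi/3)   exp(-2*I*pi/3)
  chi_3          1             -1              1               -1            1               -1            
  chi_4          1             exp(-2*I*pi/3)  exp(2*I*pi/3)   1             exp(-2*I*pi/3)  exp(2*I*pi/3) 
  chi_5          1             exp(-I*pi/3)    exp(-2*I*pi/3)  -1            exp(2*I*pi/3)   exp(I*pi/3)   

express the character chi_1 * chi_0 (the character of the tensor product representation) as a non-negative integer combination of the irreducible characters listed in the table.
chi_1 tensor chi_0 = chi_1 (all other irreducibles have multiplicity 0).

Explanation: The character of a tensor product is the pointwise product (chi_1 * chi_0)(C) = chi_1(C) * chi_0(C):
  {0}: (1)*(1), {1}: (exp(I*pi/3))*(1), {2}: (exp(2*I*pi/3))*(1), {3}: (-1)*(1), {4}: (exp(-2*I*pi/3))*(1), {5}: (exp(-I*pi/3))*(1)
so (chi_1 * chi_0) takes values
  {0} -> 1, {1} -> exp(I*pi/3), {2} -> exp(2*I*pi/3), {3} -> -1, {4} -> exp(-2*I*pi/3), {5} -> exp(-I*pi/3).
Now take the inner product of this character with each irreducible chi from the table, <chi_1*chi_0, chi> = (1/6) sum_C |C| (chi_1*chi_0)(C) conj(chi(C)):
  <chi_1*chi_0, chi_0> = (1/6)[1*(1)*conj(1) + 1*(exp(I*pi/3))*conj(1) + 1*(exp(2*I*pi/3))*conj(1) + 1*(-1)*conj(1) + 1*(exp(-2*I*pi/3))*conj(1) + 1*(exp(-I*pi/3))*conj(1)]
      = (1/6)[(1) + (exp(I*pi/3)) + (exp(2*I*pi/3)) + (-1) + (exp(-2*I*pi/3)) + (exp(-I*pi/3))] = 0/6 = 0
  <chi_1*chi_0, chi_1> = (1/6)[1*(1)*conj(1) + 1*(exp(I*pi/3))*conj(exp(I*pi/3)) + 1*(exp(2*I*pi/3))*conj(exp(2*I*pi/3)) + 1*(-1)*conj(-1) + 1*(exp(-2*I*pi/3))*conj(exp(-2*I*pi/3)) + 1*(exp(-I*pi/3))*conj(exp(-I*pi/3))]
      = (1/6)[(1) + (1) + (1) + (1) + (1) + (1)] = 6/6 = 1
  <chi_1*chi_0, chi_2> = (1/6)[1*(1)*conj(1) + 1*(exp(I*pi/3))*conj(exp(2*I*pi/3)) + 1*(exp(2*I*pi/3))*conj(exp(-2*I*pi/3)) + 1*(-1)*conj(1) + 1*(exp(-2*I*pi/3))*conj(exp(2*I*pi/3)) + 1*(exp(-I*pi/3))*conj(exp(-2*I*pi/3))]
      = (1/6)[(1) + (exp(-I*pi/3)) + (exp(-2*I*pi/3)) + (-1) + (exp(2*I*pi/3)) + (exp(I*pi/3))] = 0/6 = 0
  <chi_1*chi_0, chi_3> = (1/6)[1*(1)*conj(1) + 1*(exp(I*pi/3))*conj(-1) + 1*(exp(2*I*pi/3))*conj(1) + 1*(-1)*conj(-1) + 1*(exp(-2*I*pi/3))*conj(1) + 1*(exp(-I*pi/3))*conj(-1)]
      = (1/6)[(1) + (-exp(I*pi/3)) + (exp(2*I*pi/3)) + (1) + (exp(-2*I*pi/3)) + (-exp(-I*pi/3))] = 0/6 = 0
  <chi_1*chi_0, chi_4> = (1/6)[1*(1)*conj(1) + 1*(exp(I*pi/3))*conj(exp(-2*I*pi/3)) + 1*(exp(2*I*pi/3))*conj(exp(2*I*pi/3)) + 1*(-1)*conj(1) + 1*(exp(-2*I*pi/3))*conj(exp(-2*I*pi/3)) + 1*(exp(-I*pi/3))*conj(exp(2*I*pi/3))]
      = (1/6)[(1) + (-1) + (1) + (-1) + (1) + (-1)] = 0/6 = 0
  <chi_1*chi_0, chi_5> = (1/6)[1*(1)*conj(1) + 1*(exp(I*pi/3))*conj(exp(-I*pi/3)) + 1*(exp(2*I*pi/3))*conj(exp(-2*I*pi/3)) + 1*(-1)*conj(-1) + 1*(exp(-2*I*pi/3))*conj(exp(2*I*pi/3)) + 1*(exp(-I*pi/3))*conj(exp(I*pi/3))]
      = (1/6)[(1) + (exp(2*I*pi/3)) + (exp(-2*I*pi/3)) + (1) + (exp(2*I*pi/3)) + (exp(-2*I*pi/3))] = 0/6 = 0
(Exp terms are combined using exp(i*s)*conj(exp(i*t)) = exp(i*(s-t)), and sums of them are collapsed using the identity that for every m > 1 the m distinct m-th roots of unity sum to 0, e.g. 1 + exp(2*I*pi/3) + exp(-2*I*pi/3) = 0.)
Hence the multiplicities are chi_1: 1. Dimension check: dim(chi_1)*dim(chi_0) = 1*1 = 1 and sum (mult * dim) = 1*1 = 1.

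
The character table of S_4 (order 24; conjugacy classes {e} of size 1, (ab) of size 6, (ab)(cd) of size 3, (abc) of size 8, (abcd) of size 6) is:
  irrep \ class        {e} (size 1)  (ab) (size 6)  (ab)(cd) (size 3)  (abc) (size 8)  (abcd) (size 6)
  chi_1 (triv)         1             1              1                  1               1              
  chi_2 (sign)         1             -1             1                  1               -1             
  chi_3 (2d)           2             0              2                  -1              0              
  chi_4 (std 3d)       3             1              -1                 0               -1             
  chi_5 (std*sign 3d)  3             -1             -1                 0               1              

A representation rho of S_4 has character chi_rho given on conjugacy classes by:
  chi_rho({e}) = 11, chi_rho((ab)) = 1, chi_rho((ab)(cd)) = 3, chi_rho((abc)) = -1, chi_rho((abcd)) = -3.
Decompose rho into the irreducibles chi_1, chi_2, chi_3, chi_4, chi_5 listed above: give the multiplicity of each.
Multiplicities: chi_1: 0, chi_2: 1, chi_3: 2, chi_4: 2, chi_5: 0.

Explanation: Use <chi_rho, chi> = (1/|G|) sum_C |C| * chi_rho(C) * conj(chi(C)) with |G| = 24 for each irreducible chi in the table:
  <chi_rho, chi_1> = (1/24)[1*(11)*conj(1) + 6*(1)*conj(1) + 3*(3)*conj(1) + 8*(-1)*conj(1) + 6*(-3)*conj(1)]
      = (1/24)[(11) + (6) + (9) + (-8) + (-18)] = 0/24 = 0
  <chi_rho, chi_2> = (1/24)[1*(11)*conj(1) + 6*(1)*conj(-1) + 3*(3)*conj(1) + 8*(-1)*conj(1) + 6*(-3)*conj(-1)]
      = (1/24)[(11) + (-6) + (9) + (-8) + (18)] = 24/24 = 1
  <chi_rho, chi_3> = (1/24)[1*(11)*conj(2) + 6*(1)*conj(0) + 3*(3)*conj(2) + 8*(-1)*conj(-1) + 6*(-3)*conj(0)]
      = (1/24)[(22) + (0) + (18) + (8) + (0)] = 48/24 = 2
  <chi_rho, chi_4> = (1/24)[1*(11)*conj(3) + 6*(1)*conj(1) + 3*(3)*conj(-1) + 8*(-1)*conj(0) + 6*(-3)*conj(-1)]
      = (1/24)[(33) + (6) + (-9) + (0) + (18)] = 48/24 = 2
  <chi_rho, chi_5> = (1/24)[1*(11)*conj(3) + 6*(1)*conj(-1) + 3*(3)*conj(-1) + 8*(-1)*conj(0) + 6*(-3)*conj(1)]
      = (1/24)[(33) + (-6) + (-9) + (0) + (-18)] = 0/24 = 0
Dimension check: dim(rho) = sum (mult * dim) = 0*1 + 1*1 + 2*2 + 2*3 + 0*3 = 11 = chi_rho(e) = 11.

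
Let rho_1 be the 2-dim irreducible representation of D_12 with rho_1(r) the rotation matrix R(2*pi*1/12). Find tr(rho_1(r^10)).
chi_{rho_1}(r^10) = 2*cos(2*pi*1*10/12) = 1

Proof sketch: rho_1(r^10) is rotation by angle 2*pi*1*10/12, whose trace is 2*cos(2*pi*1*10/12) = 1.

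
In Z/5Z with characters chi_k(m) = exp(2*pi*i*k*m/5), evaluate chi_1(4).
chi_1(4) = zeta_5^4 = exp(-2*I*pi/5)

Details: chi_1(4) = zeta_5^(1*4) = zeta_5^4. Since zeta_5^5 = 1, this equals zeta_5^4 = exp(2*pi*i*4/5) = exp(-2*I*pi/5).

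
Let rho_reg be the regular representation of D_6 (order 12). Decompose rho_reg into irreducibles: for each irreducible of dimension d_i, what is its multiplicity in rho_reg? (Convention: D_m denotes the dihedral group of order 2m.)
Each irreducible V_i of dimension d_i appears with multiplicity d_i, i.e. rho_reg = (direct sum over all irreducibles V_i) d_i V_i. The irreducible dimensions for D_6 are 1, 1, 1, 1, 2, 2: 4 irreducibles of dimension 1, each with multiplicity 1; 2 irreducibles of dimension 2, each with multiplicity 2. Total dimension 4*1*1 + 2*2*2 = 12 = |G|.

Proof sketch: General theorem: in the regular representation of a finite group G, each irreducible appears with multiplicity equal to its dimension. Check: dim(rho_reg) = sum d_i^2 = 1 + 1 + 1 + 1 + 4 + 4 = 12 = |G|.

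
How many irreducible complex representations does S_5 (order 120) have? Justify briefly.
7

Justification: The number of irreducible complex representations of a finite group equals its number of conjugacy classes. Conjugacy classes in S_5 correspond to cycle types, i.e. partitions of 5; there are p(5) = 7 of them, so S_5 (order 120) has exactly 7 irreducible complex representations.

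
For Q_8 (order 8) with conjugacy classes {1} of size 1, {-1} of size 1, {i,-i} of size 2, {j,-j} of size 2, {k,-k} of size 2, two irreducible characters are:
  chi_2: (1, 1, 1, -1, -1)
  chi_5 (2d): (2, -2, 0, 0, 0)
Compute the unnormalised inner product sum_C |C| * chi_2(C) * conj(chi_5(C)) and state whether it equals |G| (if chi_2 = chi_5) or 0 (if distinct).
Sum = 0; so <chi_2, chi_5> = 0 (distinct irreducibles are orthogonal).

Argument: Compute term by term over conjugacy classes (|C| * chi_2(C) * conj(chi_5(C))):
  1*(1)*conj(2) + 1*(1)*conj(-2) + 2*(1)*conj(0) + 2*(-1)*conj(0) + 2*(-1)*conj(0)
  = (2) + (-2) + (0) + (0) + (0)
  = 0.
Dividing by |G| = 8 gives 0/8 = 0, matching the row-orthogonality relation <chi_2, chi_5> = [chi_2 = chi_5].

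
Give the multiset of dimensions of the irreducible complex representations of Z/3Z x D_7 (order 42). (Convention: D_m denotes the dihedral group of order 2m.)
Dimensions: 1, 1, 1, 1, 1, 1, 2, 2, 2, 2, 2, 2, 2, 2, 2

Solution. There are 15 irreducibles (= number of conjugacy classes). Their dimensions d_i satisfy sum d_i^2 = |G| = 42: 1 + 1 + 1 + 1 + 1 + 1 + 4 + 4 + 4 + 4 + 4 + 4 + 4 + 4 + 4 = 42. (For the product with Z/3Z: each of the 3 1-dim characters of Z/3Z tensors with each irrep of D_7, giving 3 copies of each D_7-dimension.)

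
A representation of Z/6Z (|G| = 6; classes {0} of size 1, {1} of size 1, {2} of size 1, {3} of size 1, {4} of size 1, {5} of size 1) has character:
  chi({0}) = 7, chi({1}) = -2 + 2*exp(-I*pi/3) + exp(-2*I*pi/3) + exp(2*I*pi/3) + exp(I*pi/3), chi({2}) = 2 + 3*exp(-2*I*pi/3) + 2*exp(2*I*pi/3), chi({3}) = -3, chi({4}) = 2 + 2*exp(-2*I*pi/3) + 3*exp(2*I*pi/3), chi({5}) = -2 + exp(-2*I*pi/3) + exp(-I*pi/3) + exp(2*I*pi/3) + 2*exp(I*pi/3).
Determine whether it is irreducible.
Not irreducible (reducible): <chi, chi> = 11 > 1.

Details: <chi, chi> = (1/|G|) sum_C |C| * |chi(C)|^2 = (1/6)[1*|7|^2 + 1*|-2 + 2*exp(-I*pi/3) + exp(-2*I*pi/3) + exp(2*I*pi/3) + exp(I*pi/3)|^2 + 1*|2 + 3*exp(-2*I*pi/3) + 2*exp(2*I*pi/3)|^2 + 1*|-3|^2 + 1*|2 + 2*exp(-2*I*pi/3) + 3*exp(2*I*pi/3)|^2 + 1*|-2 + exp(-2*I*pi/3) + exp(-I*pi/3) + exp(2*I*pi/3) + 2*exp(I*pi/3)|^2]
  = (1/6)[(49) + (3) + (1) + (9) + (1) + (3)] = 66/6 = 11.
(Exp terms are combined using exp(i*s)*conj(exp(i*t)) = exp(i*(s-t)), and sums of them are collapsed using the identity that for every m > 1 the m distinct m-th roots of unity sum to 0, e.g. 1 + exp(2*I*pi/3) + exp(-2*I*pi/3) = 0.)
A character is irreducible iff <chi, chi> = 1, so this representation is reducible.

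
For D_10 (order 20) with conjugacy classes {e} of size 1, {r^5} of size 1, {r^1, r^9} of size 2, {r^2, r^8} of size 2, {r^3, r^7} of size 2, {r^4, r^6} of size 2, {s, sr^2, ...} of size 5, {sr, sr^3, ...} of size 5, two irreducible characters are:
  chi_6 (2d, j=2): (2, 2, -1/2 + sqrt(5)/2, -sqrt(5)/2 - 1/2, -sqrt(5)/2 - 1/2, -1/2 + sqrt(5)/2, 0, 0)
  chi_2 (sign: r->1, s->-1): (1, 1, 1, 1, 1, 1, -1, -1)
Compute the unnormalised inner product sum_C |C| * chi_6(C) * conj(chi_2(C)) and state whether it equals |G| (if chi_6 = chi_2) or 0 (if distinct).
Sum = 0; so <chi_6, chi_2> = 0 (distinct irreducibles are orthogonal).

Solution. Compute term by term over conjugacy classes (|C| * chi_6(C) * conj(chi_2(C))):
  1*(2)*conj(1) + 1*(2)*conj(1) + 2*(-1/2 + sqrt(5)/2)*conj(1) + 2*(-sqrt(5)/2 - 1/2)*conj(1) + 2*(-sqrt(5)/2 - 1/2)*conj(1) + 2*(-1/2 + sqrt(5)/2)*conj(1) + 5*(0)*conj(-1) + 5*(0)*conj(-1)
  = (2) + (2) + (-1 + sqrt(5)) + (-sqrt(5) - 1) + (-sqrt(5) - 1) + (-1 + sqrt(5)) + (0) + (0)
  = 0.
Dividing by |G| = 20 gives 0/20 = 0, matching the row-orthogonality relation <chi_6, chi_2> = [chi_6 = chi_2].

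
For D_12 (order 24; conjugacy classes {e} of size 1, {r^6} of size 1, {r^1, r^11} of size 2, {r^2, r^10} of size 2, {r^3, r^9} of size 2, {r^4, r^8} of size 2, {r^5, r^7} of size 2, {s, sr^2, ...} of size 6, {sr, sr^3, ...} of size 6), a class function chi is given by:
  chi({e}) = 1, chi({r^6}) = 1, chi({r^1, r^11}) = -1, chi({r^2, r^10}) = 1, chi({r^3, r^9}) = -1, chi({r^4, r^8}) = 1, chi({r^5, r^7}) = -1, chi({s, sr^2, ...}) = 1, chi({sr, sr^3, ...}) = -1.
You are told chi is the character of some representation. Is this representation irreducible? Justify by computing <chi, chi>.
Irreducible: <chi, chi> = 1.

Solution. <chi, chi> = (1/|G|) sum_C |C| * |chi(C)|^2 = (1/24)[1*|1|^2 + 1*|1|^2 + 2*|-1|^2 + 2*|1|^2 + 2*|-1|^2 + 2*|1|^2 + 2*|-1|^2 + 6*|1|^2 + 6*|-1|^2]
  = (1/24)[(1) + (1) + (2) + (2) + (2) + (2) + (2) + (6) + (6)] = 24/24 = 1.
A character is irreducible iff <chi, chi> = 1, so this representation is irreducible.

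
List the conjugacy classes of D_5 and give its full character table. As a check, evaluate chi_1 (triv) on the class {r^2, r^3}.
Conjugacy classes: {e} of size 1, {r^1, r^4} of size 2, {r^2, r^3} of size 2, {s, sr, ..., sr^4} of size 5.
Character table:
  irrep \ class              {e} (size 1)  {r^1, r^4} (size 2)  {r^2, r^3} (size 2)  {s, sr, ..., sr^4} (size 5)
  chi_1 (triv)               1             1                    1                    1                          
  chi_2 (sign: r->1, s->-1)  1             1                    1                    -1                         
  chi_3 (2d, j=1)            2             -1/2 + sqrt(5)/2     -sqrt(5)/2 - 1/2     0                          
  chi_4 (2d, j=2)            2             -sqrt(5)/2 - 1/2     -1/2 + sqrt(5)/2     0                          

Spot check: chi_1 (triv) on {r^2, r^3} = 1.

Derivation: D_5 has order 2*5 = 10 with 4 conjugacy classes, hence 4 irreducibles. Sum of squared dims 1 + 1 + 4 + 4 = 10 = |G|. Linear characters come from the abelianisation; the 2-dimensional irreps have character r^k -> 2*cos(2*pi*j*k/5), reflections -> 0.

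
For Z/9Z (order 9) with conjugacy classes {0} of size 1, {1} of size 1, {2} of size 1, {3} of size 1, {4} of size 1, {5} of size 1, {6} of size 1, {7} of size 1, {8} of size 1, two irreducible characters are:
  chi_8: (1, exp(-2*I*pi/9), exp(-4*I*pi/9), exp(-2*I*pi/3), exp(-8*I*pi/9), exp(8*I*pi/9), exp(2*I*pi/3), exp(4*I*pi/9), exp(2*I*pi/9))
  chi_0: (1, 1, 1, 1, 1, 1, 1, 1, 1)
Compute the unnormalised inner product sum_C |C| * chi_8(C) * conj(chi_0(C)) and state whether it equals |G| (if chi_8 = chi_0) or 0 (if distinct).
Sum = 0; so <chi_8, chi_0> = 0 (distinct irreducibles are orthogonal).

Compute term by term over conjugacy classes (|C| * chi_8(C) * conj(chi_0(C))):
  1*(1)*conj(1) + 1*(exp(-2*I*pi/9))*conj(1) + 1*(exp(-4*I*pi/9))*conj(1) + 1*(exp(-2*I*pi/3))*conj(1) + 1*(exp(-8*I*pi/9))*conj(1) + 1*(exp(8*I*pi/9))*conj(1) + 1*(exp(2*I*pi/3))*conj(1) + 1*(exp(4*I*pi/9))*conj(1) + 1*(exp(2*I*pi/9))*conj(1)
  = (1) + (exp(-2*I*pi/9)) + (exp(-4*I*pi/9)) + (exp(-2*I*pi/3)) + (exp(-8*I*pi/9)) + (exp(8*I*pi/9)) + (exp(2*I*pi/3)) + (exp(4*I*pi/9)) + (exp(2*I*pi/9))
  = 0.
(Exp terms are combined using exp(i*s)*conj(exp(i*t)) = exp(i*(s-t)), and sums of them are collapsed using the identity that for every m > 1 the m distinct m-th roots of unity sum to 0, e.g. 1 + exp(2*I*pi/3) + exp(-2*I*pi/3) = 0.)
Dividing by |G| = 9 gives 0/9 = 0, matching the row-orthogonality relation <chi_8, chi_0> = [chi_8 = chi_0].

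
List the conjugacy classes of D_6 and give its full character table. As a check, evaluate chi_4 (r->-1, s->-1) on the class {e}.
Conjugacy classes: {e} of size 1, {r^3} of size 1, {r^1, r^5} of size 2, {r^2, r^4} of size 2, {s, sr^2, ...} of size 3, {sr, sr^3, ...} of size 3.
Character table:
  irrep \ class              {e} (size 1)  {r^3} (size 1)  {r^1, r^5} (size 2)  {r^2, r^4} (size 2)  {s, sr^2, ...} (size 3)  {sr, sr^3, ...} (size 3)
  chi_1 (triv)               1             1               1                    1                    1                        1                       
  chi_2 (sign: r->1, s->-1)  1             1               1                    1                    -1                       -1                      
  chi_3 (r->-1, s->1)        1             -1              -1                   1                    1                        -1                      
  chi_4 (r->-1, s->-1)       1             -1              -1                   1                    -1                       1                       
  chi_5 (2d, j=1)            2             -2              1                    -1                   0                        0                       
  chi_6 (2d, j=2)            2             2               -1                   -1                   0                        0                       

Spot check: chi_4 (r->-1, s->-1) on {e} = 1.

Proof sketch: D_6 has order 2*6 = 12 with 6 conjugacy classes, hence 6 irreducibles. Sum of squared dims 1 + 1 + 1 + 1 + 4 + 4 = 12 = |G|. Linear characters come from the abelianisation; the 2-dimensional irreps have character r^k -> 2*cos(2*pi*j*k/6), reflections -> 0.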